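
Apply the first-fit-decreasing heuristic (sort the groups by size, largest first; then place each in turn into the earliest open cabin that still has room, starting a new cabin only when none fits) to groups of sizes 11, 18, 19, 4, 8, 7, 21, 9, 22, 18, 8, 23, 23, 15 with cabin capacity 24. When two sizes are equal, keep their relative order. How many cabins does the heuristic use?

Sorted descending: 23, 23, 22, 21, 19, 18, 18, 15, 11, 9, 8, 8, 7, 4.
  23 → cabin 1 (new)  [load 23/24]
  23 → cabin 2 (new)  [load 23/24]
  22 → cabin 3 (new)  [load 22/24]
  21 → cabin 4 (new)  [load 21/24]
  19 → cabin 5 (new)  [load 19/24]
  18 → cabin 6 (new)  [load 18/24]
  18 → cabin 7 (new)  [load 18/24]
  15 → cabin 8 (new)  [load 15/24]
  11 → cabin 9 (new)  [load 11/24]
  9 → cabin 8  [load 24/24]
  8 → cabin 9  [load 19/24]
  8 → cabin 10 (new)  [load 8/24]
  7 → cabin 10  [load 15/24]
  4 → cabin 5  [load 23/24]
10 cabins opened.

10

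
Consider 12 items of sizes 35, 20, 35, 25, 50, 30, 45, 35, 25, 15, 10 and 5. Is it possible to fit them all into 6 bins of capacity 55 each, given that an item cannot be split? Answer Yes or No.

No

Total = 330; ⌈330/55⌉ = 6.
The bound of 6 does not rule out 6, but exhaustive search shows no assignment into 6 bins of capacity 55 exists — the minimum is 7.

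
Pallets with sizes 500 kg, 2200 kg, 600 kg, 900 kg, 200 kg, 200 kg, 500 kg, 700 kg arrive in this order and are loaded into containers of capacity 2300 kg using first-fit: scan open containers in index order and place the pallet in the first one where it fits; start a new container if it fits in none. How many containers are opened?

3

  500 → container 1 (new)  [load 500/2300]
  2200 → container 2 (new)  [load 2200/2300]
  600 → container 1  [load 1100/2300]
  900 → container 1  [load 2000/2300]
  200 → container 1  [load 2200/2300]
  200 → container 3 (new)  [load 200/2300]
  500 → container 3  [load 700/2300]
  700 → container 3  [load 1400/2300]
3 containers opened.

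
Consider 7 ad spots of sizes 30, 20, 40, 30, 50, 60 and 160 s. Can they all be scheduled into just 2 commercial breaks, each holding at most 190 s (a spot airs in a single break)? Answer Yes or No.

Total = 390 s; ⌈390/190⌉ = 3.
At least 3 commercial breaks are required, but only 2 are allowed.

No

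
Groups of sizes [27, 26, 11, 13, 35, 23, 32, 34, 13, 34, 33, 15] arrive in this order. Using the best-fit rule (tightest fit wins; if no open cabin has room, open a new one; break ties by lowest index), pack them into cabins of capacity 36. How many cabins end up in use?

  27 → cabin 1 (new)  [load 27/36]
  26 → cabin 2 (new)  [load 26/36]
  11 → cabin 3 (new)  [load 11/36]
  13 → cabin 3  [load 24/36]
  35 → cabin 4 (new)  [load 35/36]
  23 → cabin 5 (new)  [load 23/36]
  32 → cabin 6 (new)  [load 32/36]
  34 → cabin 7 (new)  [load 34/36]
  13 → cabin 5  [load 36/36]
  34 → cabin 8 (new)  [load 34/36]
  33 → cabin 9 (new)  [load 33/36]
  15 → cabin 10 (new)  [load 15/36]
10 cabins opened.

10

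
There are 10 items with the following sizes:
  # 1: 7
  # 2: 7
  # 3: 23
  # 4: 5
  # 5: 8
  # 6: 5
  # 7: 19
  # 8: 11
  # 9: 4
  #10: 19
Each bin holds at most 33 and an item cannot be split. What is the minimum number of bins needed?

4

Total = 23 + 19 + 19 + 11 + 8 + 7 + 7 + 5 + 5 + 4 = 108.
Lower bound: ⌈108/33⌉ = 4 bins.
A packing using 4 bins:
  bin 1: 23 + 8 = 31
  bin 2: 19 + 11 = 30
  bin 3: 19 + 7 + 7 = 33
  bin 4: 5 + 5 + 4 = 14
This matches the lower bound, so 4 is optimal.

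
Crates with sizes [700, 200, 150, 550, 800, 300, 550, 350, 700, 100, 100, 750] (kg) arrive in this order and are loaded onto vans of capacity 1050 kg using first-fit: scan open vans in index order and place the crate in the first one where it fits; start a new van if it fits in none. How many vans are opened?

6

  700 → van 1 (new)  [load 700/1050]
  200 → van 1  [load 900/1050]
  150 → van 1  [load 1050/1050]
  550 → van 2 (new)  [load 550/1050]
  800 → van 3 (new)  [load 800/1050]
  300 → van 2  [load 850/1050]
  550 → van 4 (new)  [load 550/1050]
  350 → van 4  [load 900/1050]
  700 → van 5 (new)  [load 700/1050]
  100 → van 2  [load 950/1050]
  100 → van 2  [load 1050/1050]
  750 → van 6 (new)  [load 750/1050]
6 vans opened.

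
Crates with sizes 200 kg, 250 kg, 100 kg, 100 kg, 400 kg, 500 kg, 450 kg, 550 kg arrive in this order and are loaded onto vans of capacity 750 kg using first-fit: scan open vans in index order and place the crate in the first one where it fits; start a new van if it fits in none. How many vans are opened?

  200 → van 1 (new)  [load 200/750]
  250 → van 1  [load 450/750]
  100 → van 1  [load 550/750]
  100 → van 1  [load 650/750]
  400 → van 2 (new)  [load 400/750]
  500 → van 3 (new)  [load 500/750]
  450 → van 4 (new)  [load 450/750]
  550 → van 5 (new)  [load 550/750]
5 vans opened.

5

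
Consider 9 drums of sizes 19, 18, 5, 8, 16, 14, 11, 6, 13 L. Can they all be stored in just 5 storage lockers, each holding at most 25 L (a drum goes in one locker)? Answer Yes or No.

Yes

A valid assignment using 5 storage lockers:
  locker 1: 19 + 6 = 25
  locker 2: 18 + 5 = 23
  locker 3: 16 + 8 = 24
  locker 4: 14 + 11 = 25
  locker 5: 13 = 13
Every load is within 25 L, so 5 storage lockers suffice.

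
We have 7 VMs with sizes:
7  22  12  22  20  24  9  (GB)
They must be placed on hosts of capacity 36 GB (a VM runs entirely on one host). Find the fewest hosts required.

Total = 24 + 22 + 22 + 20 + 12 + 9 + 7 = 116 GB.
Lower bound: ⌈116/36⌉ = 4 hosts.
A packing using 4 hosts:
  host 1: 24 + 12 = 36
  host 2: 22 + 9 = 31
  host 3: 22 + 7 = 29
  host 4: 20 = 20
This matches the lower bound, so 4 is optimal.

4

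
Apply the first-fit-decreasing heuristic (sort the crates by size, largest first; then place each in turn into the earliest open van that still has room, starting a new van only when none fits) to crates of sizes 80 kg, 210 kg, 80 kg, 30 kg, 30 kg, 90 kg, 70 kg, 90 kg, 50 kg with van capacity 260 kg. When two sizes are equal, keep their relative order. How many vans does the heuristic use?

Sorted descending: 210, 90, 90, 80, 80, 70, 50, 30, 30.
  210 → van 1 (new)  [load 210/260]
  90 → van 2 (new)  [load 90/260]
  90 → van 2  [load 180/260]
  80 → van 2  [load 260/260]
  80 → van 3 (new)  [load 80/260]
  70 → van 3  [load 150/260]
  50 → van 1  [load 260/260]
  30 → van 3  [load 180/260]
  30 → van 3  [load 210/260]
3 vans opened.

3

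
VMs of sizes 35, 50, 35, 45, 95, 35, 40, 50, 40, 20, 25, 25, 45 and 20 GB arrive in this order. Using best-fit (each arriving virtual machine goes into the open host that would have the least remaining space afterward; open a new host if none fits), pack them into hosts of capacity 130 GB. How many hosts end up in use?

  35 → host 1 (new)  [load 35/130]
  50 → host 1  [load 85/130]
  35 → host 1  [load 120/130]
  45 → host 2 (new)  [load 45/130]
  95 → host 3 (new)  [load 95/130]
  35 → host 3  [load 130/130]
  40 → host 2  [load 85/130]
  50 → host 4 (new)  [load 50/130]
  40 → host 2  [load 125/130]
  20 → host 4  [load 70/130]
  25 → host 4  [load 95/130]
  25 → host 4  [load 120/130]
  45 → host 5 (new)  [load 45/130]
  20 → host 5  [load 65/130]
5 hosts opened.

5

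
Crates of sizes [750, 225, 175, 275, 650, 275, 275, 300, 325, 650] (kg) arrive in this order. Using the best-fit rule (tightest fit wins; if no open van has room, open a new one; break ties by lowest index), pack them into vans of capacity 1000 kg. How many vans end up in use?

5

  750 → van 1 (new)  [load 750/1000]
  225 → van 1  [load 975/1000]
  175 → van 2 (new)  [load 175/1000]
  275 → van 2  [load 450/1000]
  650 → van 3 (new)  [load 650/1000]
  275 → van 3  [load 925/1000]
  275 → van 2  [load 725/1000]
  300 → van 4 (new)  [load 300/1000]
  325 → van 4  [load 625/1000]
  650 → van 5 (new)  [load 650/1000]
5 vans opened.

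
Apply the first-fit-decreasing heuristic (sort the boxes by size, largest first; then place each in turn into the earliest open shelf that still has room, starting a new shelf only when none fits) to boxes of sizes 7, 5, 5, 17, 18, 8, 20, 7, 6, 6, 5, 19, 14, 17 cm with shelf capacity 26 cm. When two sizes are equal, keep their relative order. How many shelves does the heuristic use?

Sorted descending: 20, 19, 18, 17, 17, 14, 8, 7, 7, 6, 6, 5, 5, 5.
  20 → shelf 1 (new)  [load 20/26]
  19 → shelf 2 (new)  [load 19/26]
  18 → shelf 3 (new)  [load 18/26]
  17 → shelf 4 (new)  [load 17/26]
  17 → shelf 5 (new)  [load 17/26]
  14 → shelf 6 (new)  [load 14/26]
  8 → shelf 3  [load 26/26]
  7 → shelf 2  [load 26/26]
  7 → shelf 4  [load 24/26]
  6 → shelf 1  [load 26/26]
  6 → shelf 5  [load 23/26]
  5 → shelf 6  [load 19/26]
  5 → shelf 6  [load 24/26]
  5 → shelf 7 (new)  [load 5/26]
7 shelves opened.

7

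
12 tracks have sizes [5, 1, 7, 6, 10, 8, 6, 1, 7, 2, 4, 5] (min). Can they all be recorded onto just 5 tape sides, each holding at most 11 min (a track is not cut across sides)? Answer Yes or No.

Total = 62 min; ⌈62/11⌉ = 6.
At least 6 tape sides are required, but only 5 are allowed.

No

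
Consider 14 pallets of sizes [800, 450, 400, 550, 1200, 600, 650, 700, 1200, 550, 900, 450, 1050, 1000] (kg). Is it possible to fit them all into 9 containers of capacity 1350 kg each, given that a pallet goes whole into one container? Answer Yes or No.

A valid assignment using 9 containers:
  container 1: 1200 = 1200
  container 2: 1200 = 1200
  container 3: 1050 = 1050
  container 4: 1000 = 1000
  container 5: 900 + 450 = 1350
  container 6: 800 + 550 = 1350
  container 7: 700 + 650 = 1350
  container 8: 600 + 550 = 1150
  container 9: 450 + 400 = 850
Every load is within 1350 kg, so 9 containers suffice.

Yes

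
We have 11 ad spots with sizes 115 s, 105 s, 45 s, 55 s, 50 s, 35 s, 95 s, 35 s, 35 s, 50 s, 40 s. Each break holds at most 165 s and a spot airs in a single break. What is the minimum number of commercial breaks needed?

5

Total = 115 + 105 + 95 + 55 + 50 + 50 + 45 + 40 + 35 + 35 + 35 = 660 s.
Lower bound: ⌈660/165⌉ = 4 commercial breaks.
A packing using 5 commercial breaks:
  break 1: 115 + 50 = 165
  break 2: 105 + 55 = 160
  break 3: 95 + 50 = 145
  break 4: 45 + 40 + 35 + 35 = 155
  break 5: 35 = 35
No arrangement into 4 commercial breaks stays within capacity, so 5 is optimal.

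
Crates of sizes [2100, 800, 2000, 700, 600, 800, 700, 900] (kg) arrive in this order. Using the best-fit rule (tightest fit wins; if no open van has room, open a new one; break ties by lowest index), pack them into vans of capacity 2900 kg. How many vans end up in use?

  2100 → van 1 (new)  [load 2100/2900]
  800 → van 1  [load 2900/2900]
  2000 → van 2 (new)  [load 2000/2900]
  700 → van 2  [load 2700/2900]
  600 → van 3 (new)  [load 600/2900]
  800 → van 3  [load 1400/2900]
  700 → van 3  [load 2100/2900]
  900 → van 4 (new)  [load 900/2900]
4 vans opened.

4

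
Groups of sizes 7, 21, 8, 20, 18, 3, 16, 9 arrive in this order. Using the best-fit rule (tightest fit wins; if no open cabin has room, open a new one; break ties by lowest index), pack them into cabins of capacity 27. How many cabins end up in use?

5

  7 → cabin 1 (new)  [load 7/27]
  21 → cabin 2 (new)  [load 21/27]
  8 → cabin 1  [load 15/27]
  20 → cabin 3 (new)  [load 20/27]
  18 → cabin 4 (new)  [load 18/27]
  3 → cabin 2  [load 24/27]
  16 → cabin 5 (new)  [load 16/27]
  9 → cabin 4  [load 27/27]
5 cabins opened.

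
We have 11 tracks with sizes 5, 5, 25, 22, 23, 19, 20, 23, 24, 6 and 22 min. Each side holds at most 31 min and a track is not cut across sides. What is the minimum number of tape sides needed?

8

Total = 25 + 24 + 23 + 23 + 22 + 22 + 20 + 19 + 6 + 5 + 5 = 194 min.
Lower bound: ⌈194/31⌉ = 7 tape sides.
Also, 8 tracks each exceed 31/2 min, and no two of those can share a side, so at least 8 tape sides are needed.
A packing using 8 tape sides:
  side 1: 25 + 6 = 31
  side 2: 24 + 5 = 29
  side 3: 23 + 5 = 28
  side 4: 23 = 23
  side 5: 22 = 22
  side 6: 22 = 22
  side 7: 20 = 20
  side 8: 19 = 19
This matches the lower bound, so 8 is optimal.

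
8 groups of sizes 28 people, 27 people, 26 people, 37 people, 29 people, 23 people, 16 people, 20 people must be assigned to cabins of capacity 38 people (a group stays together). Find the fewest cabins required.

7

Total = 37 + 29 + 28 + 27 + 26 + 23 + 20 + 16 = 206 people.
Lower bound: ⌈206/38⌉ = 6 cabins.
Also, 7 groups each exceed 19 people, and no two of those can share a cabin, so at least 7 cabins are needed.
A packing using 7 cabins:
  cabin 1: 37 = 37
  cabin 2: 29 = 29
  cabin 3: 28 = 28
  cabin 4: 27 = 27
  cabin 5: 26 = 26
  cabin 6: 23 = 23
  cabin 7: 20 + 16 = 36
This matches the lower bound, so 7 is optimal.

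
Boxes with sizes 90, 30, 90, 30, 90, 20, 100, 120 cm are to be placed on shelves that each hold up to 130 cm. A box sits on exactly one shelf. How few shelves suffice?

5

Total = 120 + 100 + 90 + 90 + 90 + 30 + 30 + 20 = 570 cm.
Lower bound: ⌈570/130⌉ = 5 shelves.
A packing using 5 shelves:
  shelf 1: 120 = 120
  shelf 2: 100 + 30 = 130
  shelf 3: 90 + 30 = 120
  shelf 4: 90 + 20 = 110
  shelf 5: 90 = 90
This matches the lower bound, so 5 is optimal.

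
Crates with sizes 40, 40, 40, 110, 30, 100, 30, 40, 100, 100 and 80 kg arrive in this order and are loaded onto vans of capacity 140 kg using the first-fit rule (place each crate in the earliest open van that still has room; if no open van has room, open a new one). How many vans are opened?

  40 → van 1 (new)  [load 40/140]
  40 → van 1  [load 80/140]
  40 → van 1  [load 120/140]
  110 → van 2 (new)  [load 110/140]
  30 → van 2  [load 140/140]
  100 → van 3 (new)  [load 100/140]
  30 → van 3  [load 130/140]
  40 → van 4 (new)  [load 40/140]
  100 → van 4  [load 140/140]
  100 → van 5 (new)  [load 100/140]
  80 → van 6 (new)  [load 80/140]
6 vans opened.

6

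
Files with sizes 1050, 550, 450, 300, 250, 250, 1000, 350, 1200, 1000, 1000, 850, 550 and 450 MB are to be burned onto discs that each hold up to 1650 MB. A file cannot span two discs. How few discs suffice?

Total = 1200 + 1050 + 1000 + 1000 + 1000 + 850 + 550 + 550 + 450 + 450 + 350 + 300 + 250 + 250 = 9250 MB.
Lower bound: ⌈9250/1650⌉ = 6 discs.
A packing using 6 discs:
  disc 1: 1200 + 450 = 1650
  disc 2: 1050 + 550 = 1600
  disc 3: 1000 + 550 = 1550
  disc 4: 1000 + 450 = 1450
  disc 5: 1000 + 350 + 300 = 1650
  disc 6: 850 + 250 + 250 = 1350
This matches the lower bound, so 6 is optimal.

6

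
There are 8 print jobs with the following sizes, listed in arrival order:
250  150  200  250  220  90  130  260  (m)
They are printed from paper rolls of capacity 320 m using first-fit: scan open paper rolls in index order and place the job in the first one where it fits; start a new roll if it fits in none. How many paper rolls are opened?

7

  250 → roll 1 (new)  [load 250/320]
  150 → roll 2 (new)  [load 150/320]
  200 → roll 3 (new)  [load 200/320]
  250 → roll 4 (new)  [load 250/320]
  220 → roll 5 (new)  [load 220/320]
  90 → roll 2  [load 240/320]
  130 → roll 6 (new)  [load 130/320]
  260 → roll 7 (new)  [load 260/320]
7 paper rolls opened.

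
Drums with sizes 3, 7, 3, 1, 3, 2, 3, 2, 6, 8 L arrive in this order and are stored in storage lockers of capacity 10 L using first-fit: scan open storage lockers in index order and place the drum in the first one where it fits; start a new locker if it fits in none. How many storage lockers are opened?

  3 → locker 1 (new)  [load 3/10]
  7 → locker 1  [load 10/10]
  3 → locker 2 (new)  [load 3/10]
  1 → locker 2  [load 4/10]
  3 → locker 2  [load 7/10]
  2 → locker 2  [load 9/10]
  3 → locker 3 (new)  [load 3/10]
  2 → locker 3  [load 5/10]
  6 → locker 4 (new)  [load 6/10]
  8 → locker 5 (new)  [load 8/10]
5 storage lockers opened.

5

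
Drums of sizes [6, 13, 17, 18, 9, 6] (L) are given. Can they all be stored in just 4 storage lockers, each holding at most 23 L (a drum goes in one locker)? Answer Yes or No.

A valid assignment using 4 storage lockers:
  locker 1: 18 = 18
  locker 2: 17 + 6 = 23
  locker 3: 13 + 9 = 22
  locker 4: 6 = 6
Every load is within 23 L, so 4 storage lockers suffice.

Yes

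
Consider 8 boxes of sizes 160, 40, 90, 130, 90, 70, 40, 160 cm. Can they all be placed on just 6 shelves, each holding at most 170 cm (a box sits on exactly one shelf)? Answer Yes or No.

A valid assignment using 5 shelves:
  shelf 1: 160 = 160
  shelf 2: 160 = 160
  shelf 3: 130 + 40 = 170
  shelf 4: 90 + 70 = 160
  shelf 5: 90 + 40 = 130
That uses only 5 ≤ 6, so 6 shelves are enough.

Yes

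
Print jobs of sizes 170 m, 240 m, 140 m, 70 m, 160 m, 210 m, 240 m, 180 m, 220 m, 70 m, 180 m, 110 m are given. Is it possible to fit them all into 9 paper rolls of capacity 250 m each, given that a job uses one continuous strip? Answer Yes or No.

A valid assignment using 9 paper rolls:
  roll 1: 240 = 240
  roll 2: 240 = 240
  roll 3: 220 = 220
  roll 4: 210 = 210
  roll 5: 180 + 70 = 250
  roll 6: 180 + 70 = 250
  roll 7: 170 = 170
  roll 8: 160 = 160
  roll 9: 140 + 110 = 250
Every load is within 250 m, so 9 paper rolls suffice.

Yes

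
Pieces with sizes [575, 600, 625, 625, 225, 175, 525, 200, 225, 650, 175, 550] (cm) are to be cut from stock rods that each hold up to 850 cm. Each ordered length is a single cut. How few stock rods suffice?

7

Total = 650 + 625 + 625 + 600 + 575 + 550 + 525 + 225 + 225 + 200 + 175 + 175 = 5150 cm.
Lower bound: ⌈5150/850⌉ = 7 stock rods.
A packing using 7 stock rods:
  stock rod 1: 650 + 200 = 850
  stock rod 2: 625 + 225 = 850
  stock rod 3: 625 + 225 = 850
  stock rod 4: 600 + 175 = 775
  stock rod 5: 575 + 175 = 750
  stock rod 6: 550 = 550
  stock rod 7: 525 = 525
This matches the lower bound, so 7 is optimal.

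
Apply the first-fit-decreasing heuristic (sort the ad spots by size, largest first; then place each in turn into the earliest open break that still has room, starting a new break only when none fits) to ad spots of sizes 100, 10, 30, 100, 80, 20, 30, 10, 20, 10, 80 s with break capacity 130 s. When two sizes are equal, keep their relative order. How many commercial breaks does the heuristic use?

4

Sorted descending: 100, 100, 80, 80, 30, 30, 20, 20, 10, 10, 10.
  100 → break 1 (new)  [load 100/130]
  100 → break 2 (new)  [load 100/130]
  80 → break 3 (new)  [load 80/130]
  80 → break 4 (new)  [load 80/130]
  30 → break 1  [load 130/130]
  30 → break 2  [load 130/130]
  20 → break 3  [load 100/130]
  20 → break 3  [load 120/130]
  10 → break 3  [load 130/130]
  10 → break 4  [load 90/130]
  10 → break 4  [load 100/130]
4 commercial breaks opened.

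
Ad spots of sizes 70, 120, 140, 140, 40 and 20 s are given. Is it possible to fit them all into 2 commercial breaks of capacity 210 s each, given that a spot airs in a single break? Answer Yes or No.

No

Total = 530 s; ⌈530/210⌉ = 3.
At least 3 commercial breaks are required, but only 2 are allowed.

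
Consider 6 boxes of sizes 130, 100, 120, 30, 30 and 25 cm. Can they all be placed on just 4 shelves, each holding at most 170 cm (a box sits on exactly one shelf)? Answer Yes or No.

Yes

A valid assignment using 3 shelves:
  shelf 1: 130 + 30 = 160
  shelf 2: 120 + 30 = 150
  shelf 3: 100 + 25 = 125
That uses only 3 ≤ 4, so 4 shelves are enough.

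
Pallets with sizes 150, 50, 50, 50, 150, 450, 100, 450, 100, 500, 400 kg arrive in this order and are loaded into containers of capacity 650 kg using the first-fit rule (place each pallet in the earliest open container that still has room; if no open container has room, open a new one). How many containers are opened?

  150 → container 1 (new)  [load 150/650]
  50 → container 1  [load 200/650]
  50 → container 1  [load 250/650]
  50 → container 1  [load 300/650]
  150 → container 1  [load 450/650]
  450 → container 2 (new)  [load 450/650]
  100 → container 1  [load 550/650]
  450 → container 3 (new)  [load 450/650]
  100 → container 1  [load 650/650]
  500 → container 4 (new)  [load 500/650]
  400 → container 5 (new)  [load 400/650]
5 containers opened.

5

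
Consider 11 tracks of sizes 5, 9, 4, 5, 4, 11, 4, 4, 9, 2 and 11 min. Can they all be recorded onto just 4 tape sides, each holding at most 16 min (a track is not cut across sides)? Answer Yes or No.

Total = 68 min; ⌈68/16⌉ = 5.
At least 5 tape sides are required, but only 4 are allowed.

No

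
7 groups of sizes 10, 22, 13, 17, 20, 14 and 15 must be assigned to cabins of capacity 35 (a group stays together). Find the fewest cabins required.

Total = 22 + 20 + 17 + 15 + 14 + 13 + 10 = 111.
Lower bound: ⌈111/35⌉ = 4 cabins.
A packing using 4 cabins:
  cabin 1: 22 + 13 = 35
  cabin 2: 20 + 15 = 35
  cabin 3: 17 + 14 = 31
  cabin 4: 10 = 10
This matches the lower bound, so 4 is optimal.

4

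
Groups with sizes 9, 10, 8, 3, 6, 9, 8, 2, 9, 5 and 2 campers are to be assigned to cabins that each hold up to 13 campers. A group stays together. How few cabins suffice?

Total = 10 + 9 + 9 + 9 + 8 + 8 + 6 + 5 + 3 + 2 + 2 = 71 campers.
Lower bound: ⌈71/13⌉ = 6 cabins.
A packing using 7 cabins:
  cabin 1: 10 + 3 = 13
  cabin 2: 9 + 2 + 2 = 13
  cabin 3: 9 = 9
  cabin 4: 9 = 9
  cabin 5: 8 + 5 = 13
  cabin 6: 8 = 8
  cabin 7: 6 = 6
No arrangement into 6 cabins stays within capacity, so 7 is optimal.

7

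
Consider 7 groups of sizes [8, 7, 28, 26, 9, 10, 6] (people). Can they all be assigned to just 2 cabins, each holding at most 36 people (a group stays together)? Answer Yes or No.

Total = 94 people; ⌈94/36⌉ = 3.
At least 3 cabins are required, but only 2 are allowed.

No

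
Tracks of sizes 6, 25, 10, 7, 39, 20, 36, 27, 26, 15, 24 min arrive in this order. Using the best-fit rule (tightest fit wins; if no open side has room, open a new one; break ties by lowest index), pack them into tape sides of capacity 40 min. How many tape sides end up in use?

7

  6 → side 1 (new)  [load 6/40]
  25 → side 1  [load 31/40]
  10 → side 2 (new)  [load 10/40]
  7 → side 1  [load 38/40]
  39 → side 3 (new)  [load 39/40]
  20 → side 2  [load 30/40]
  36 → side 4 (new)  [load 36/40]
  27 → side 5 (new)  [load 27/40]
  26 → side 6 (new)  [load 26/40]
  15 → side 7 (new)  [load 15/40]
  24 → side 7  [load 39/40]
7 tape sides opened.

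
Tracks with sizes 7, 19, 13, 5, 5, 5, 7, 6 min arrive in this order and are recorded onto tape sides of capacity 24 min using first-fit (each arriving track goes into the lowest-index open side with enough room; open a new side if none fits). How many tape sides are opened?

3

  7 → side 1 (new)  [load 7/24]
  19 → side 2 (new)  [load 19/24]
  13 → side 1  [load 20/24]
  5 → side 2  [load 24/24]
  5 → side 3 (new)  [load 5/24]
  5 → side 3  [load 10/24]
  7 → side 3  [load 17/24]
  6 → side 3  [load 23/24]
3 tape sides opened.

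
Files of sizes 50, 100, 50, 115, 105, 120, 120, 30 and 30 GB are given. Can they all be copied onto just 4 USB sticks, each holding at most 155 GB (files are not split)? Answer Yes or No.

No

Total = 720 GB; ⌈720/155⌉ = 5.
At least 5 USB sticks are required, but only 4 are allowed.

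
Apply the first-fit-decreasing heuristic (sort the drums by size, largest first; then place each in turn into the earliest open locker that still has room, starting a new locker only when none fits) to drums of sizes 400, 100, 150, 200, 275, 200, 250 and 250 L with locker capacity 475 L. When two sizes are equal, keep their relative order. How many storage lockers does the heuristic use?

Sorted descending: 400, 275, 250, 250, 200, 200, 150, 100.
  400 → locker 1 (new)  [load 400/475]
  275 → locker 2 (new)  [load 275/475]
  250 → locker 3 (new)  [load 250/475]
  250 → locker 4 (new)  [load 250/475]
  200 → locker 2  [load 475/475]
  200 → locker 3  [load 450/475]
  150 → locker 4  [load 400/475]
  100 → locker 5 (new)  [load 100/475]
5 storage lockers opened.

5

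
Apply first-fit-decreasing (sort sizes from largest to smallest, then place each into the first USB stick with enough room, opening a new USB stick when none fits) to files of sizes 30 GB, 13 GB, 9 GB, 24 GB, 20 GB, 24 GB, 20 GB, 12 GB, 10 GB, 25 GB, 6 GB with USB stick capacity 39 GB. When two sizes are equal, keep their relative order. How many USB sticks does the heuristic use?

6

Sorted descending: 30, 25, 24, 24, 20, 20, 13, 12, 10, 9, 6.
  30 → USB stick 1 (new)  [load 30/39]
  25 → USB stick 2 (new)  [load 25/39]
  24 → USB stick 3 (new)  [load 24/39]
  24 → USB stick 4 (new)  [load 24/39]
  20 → USB stick 5 (new)  [load 20/39]
  20 → USB stick 6 (new)  [load 20/39]
  13 → USB stick 2  [load 38/39]
  12 → USB stick 3  [load 36/39]
  10 → USB stick 4  [load 34/39]
  9 → USB stick 1  [load 39/39]
  6 → USB stick 5  [load 26/39]
6 USB sticks opened.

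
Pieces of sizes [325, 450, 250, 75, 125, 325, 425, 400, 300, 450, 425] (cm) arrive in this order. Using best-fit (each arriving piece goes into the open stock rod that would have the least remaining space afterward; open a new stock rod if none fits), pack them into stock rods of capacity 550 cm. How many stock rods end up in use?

  325 → stock rod 1 (new)  [load 325/550]
  450 → stock rod 2 (new)  [load 450/550]
  250 → stock rod 3 (new)  [load 250/550]
  75 → stock rod 2  [load 525/550]
  125 → stock rod 1  [load 450/550]
  325 → stock rod 4 (new)  [load 325/550]
  425 → stock rod 5 (new)  [load 425/550]
  400 → stock rod 6 (new)  [load 400/550]
  300 → stock rod 3  [load 550/550]
  450 → stock rod 7 (new)  [load 450/550]
  425 → stock rod 8 (new)  [load 425/550]
8 stock rods opened.

8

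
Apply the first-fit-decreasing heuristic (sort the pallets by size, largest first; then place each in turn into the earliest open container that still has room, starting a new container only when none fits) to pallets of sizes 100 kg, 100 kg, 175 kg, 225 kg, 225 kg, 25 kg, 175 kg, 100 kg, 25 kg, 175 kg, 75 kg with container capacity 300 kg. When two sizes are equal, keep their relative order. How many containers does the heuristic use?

5

Sorted descending: 225, 225, 175, 175, 175, 100, 100, 100, 75, 25, 25.
  225 → container 1 (new)  [load 225/300]
  225 → container 2 (new)  [load 225/300]
  175 → container 3 (new)  [load 175/300]
  175 → container 4 (new)  [load 175/300]
  175 → container 5 (new)  [load 175/300]
  100 → container 3  [load 275/300]
  100 → container 4  [load 275/300]
  100 → container 5  [load 275/300]
  75 → container 1  [load 300/300]
  25 → container 2  [load 250/300]
  25 → container 2  [load 275/300]
5 containers opened.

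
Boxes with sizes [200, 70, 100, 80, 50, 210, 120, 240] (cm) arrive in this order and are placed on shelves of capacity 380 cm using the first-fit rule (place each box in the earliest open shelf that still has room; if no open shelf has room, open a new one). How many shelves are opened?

3

  200 → shelf 1 (new)  [load 200/380]
  70 → shelf 1  [load 270/380]
  100 → shelf 1  [load 370/380]
  80 → shelf 2 (new)  [load 80/380]
  50 → shelf 2  [load 130/380]
  210 → shelf 2  [load 340/380]
  120 → shelf 3 (new)  [load 120/380]
  240 → shelf 3  [load 360/380]
3 shelves opened.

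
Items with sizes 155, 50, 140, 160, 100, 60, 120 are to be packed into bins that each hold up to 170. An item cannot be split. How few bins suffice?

5

Total = 160 + 155 + 140 + 120 + 100 + 60 + 50 = 785.
Lower bound: ⌈785/170⌉ = 5 bins.
A packing using 5 bins:
  bin 1: 160 = 160
  bin 2: 155 = 155
  bin 3: 140 = 140
  bin 4: 120 + 50 = 170
  bin 5: 100 + 60 = 160
This matches the lower bound, so 5 is optimal.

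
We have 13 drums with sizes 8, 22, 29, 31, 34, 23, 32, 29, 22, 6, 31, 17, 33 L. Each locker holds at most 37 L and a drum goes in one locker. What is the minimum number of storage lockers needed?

11

Total = 34 + 33 + 32 + 31 + 31 + 29 + 29 + 23 + 22 + 22 + 17 + 8 + 6 = 317 L.
Lower bound: ⌈317/37⌉ = 9 storage lockers.
Also, 10 drums each exceed 37/2 L, and no two of those can share a locker, so at least 10 storage lockers are needed.
A packing using 11 storage lockers:
  locker 1: 34 = 34
  locker 2: 33 = 33
  locker 3: 32 = 32
  locker 4: 31 + 6 = 37
  locker 5: 31 = 31
  locker 6: 29 + 8 = 37
  locker 7: 29 = 29
  locker 8: 23 = 23
  locker 9: 22 = 22
  locker 10: 22 = 22
  locker 11: 17 = 17
No arrangement into 10 storage lockers stays within capacity, so 11 is optimal.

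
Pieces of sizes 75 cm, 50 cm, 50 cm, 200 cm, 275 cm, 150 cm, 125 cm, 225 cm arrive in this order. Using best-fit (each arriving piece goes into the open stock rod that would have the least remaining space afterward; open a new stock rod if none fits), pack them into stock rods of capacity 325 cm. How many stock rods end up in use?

  75 → stock rod 1 (new)  [load 75/325]
  50 → stock rod 1  [load 125/325]
  50 → stock rod 1  [load 175/325]
  200 → stock rod 2 (new)  [load 200/325]
  275 → stock rod 3 (new)  [load 275/325]
  150 → stock rod 1  [load 325/325]
  125 → stock rod 2  [load 325/325]
  225 → stock rod 4 (new)  [load 225/325]
4 stock rods opened.

4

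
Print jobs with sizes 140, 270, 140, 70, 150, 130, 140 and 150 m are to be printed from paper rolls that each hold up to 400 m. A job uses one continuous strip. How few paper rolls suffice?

Total = 270 + 150 + 150 + 140 + 140 + 140 + 130 + 70 = 1190 m.
Lower bound: ⌈1190/400⌉ = 3 paper rolls.
A packing using 4 paper rolls:
  roll 1: 270 + 130 = 400
  roll 2: 150 + 150 + 70 = 370
  roll 3: 140 + 140 = 280
  roll 4: 140 = 140
No arrangement into 3 paper rolls stays within capacity, so 4 is optimal.

4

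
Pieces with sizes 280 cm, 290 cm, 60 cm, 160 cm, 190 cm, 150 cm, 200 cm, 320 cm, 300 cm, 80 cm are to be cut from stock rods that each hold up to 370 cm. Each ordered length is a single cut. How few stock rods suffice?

Total = 320 + 300 + 290 + 280 + 200 + 190 + 160 + 150 + 80 + 60 = 2030 cm.
Lower bound: ⌈2030/370⌉ = 6 stock rods.
A packing using 6 stock rods:
  stock rod 1: 320 = 320
  stock rod 2: 300 + 60 = 360
  stock rod 3: 290 + 80 = 370
  stock rod 4: 280 = 280
  stock rod 5: 200 + 160 = 360
  stock rod 6: 190 + 150 = 340
This matches the lower bound, so 6 is optimal.

6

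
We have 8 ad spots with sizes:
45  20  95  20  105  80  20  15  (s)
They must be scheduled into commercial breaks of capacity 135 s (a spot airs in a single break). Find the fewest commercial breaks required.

Total = 105 + 95 + 80 + 45 + 20 + 20 + 20 + 15 = 400 s.
Lower bound: ⌈400/135⌉ = 3 commercial breaks.
A packing using 4 commercial breaks:
  break 1: 105 + 20 = 125
  break 2: 95 + 20 + 20 = 135
  break 3: 80 + 45 = 125
  break 4: 15 = 15
No arrangement into 3 commercial breaks stays within capacity, so 4 is optimal.

4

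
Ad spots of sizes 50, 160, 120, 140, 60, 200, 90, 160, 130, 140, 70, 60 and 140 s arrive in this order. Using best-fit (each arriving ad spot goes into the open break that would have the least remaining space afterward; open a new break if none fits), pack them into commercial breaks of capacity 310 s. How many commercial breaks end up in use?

6

  50 → break 1 (new)  [load 50/310]
  160 → break 1  [load 210/310]
  120 → break 2 (new)  [load 120/310]
  140 → break 2  [load 260/310]
  60 → break 1  [load 270/310]
  200 → break 3 (new)  [load 200/310]
  90 → break 3  [load 290/310]
  160 → break 4 (new)  [load 160/310]
  130 → break 4  [load 290/310]
  140 → break 5 (new)  [load 140/310]
  70 → break 5  [load 210/310]
  60 → break 5  [load 270/310]
  140 → break 6 (new)  [load 140/310]
6 commercial breaks opened.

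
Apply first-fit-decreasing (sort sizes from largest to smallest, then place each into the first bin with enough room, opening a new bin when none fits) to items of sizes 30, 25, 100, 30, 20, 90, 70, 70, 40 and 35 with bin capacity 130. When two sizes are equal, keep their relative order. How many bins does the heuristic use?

4

Sorted descending: 100, 90, 70, 70, 40, 35, 30, 30, 25, 20.
  100 → bin 1 (new)  [load 100/130]
  90 → bin 2 (new)  [load 90/130]
  70 → bin 3 (new)  [load 70/130]
  70 → bin 4 (new)  [load 70/130]
  40 → bin 2  [load 130/130]
  35 → bin 3  [load 105/130]
  30 → bin 1  [load 130/130]
  30 → bin 4  [load 100/130]
  25 → bin 3  [load 130/130]
  20 → bin 4  [load 120/130]
4 bins opened.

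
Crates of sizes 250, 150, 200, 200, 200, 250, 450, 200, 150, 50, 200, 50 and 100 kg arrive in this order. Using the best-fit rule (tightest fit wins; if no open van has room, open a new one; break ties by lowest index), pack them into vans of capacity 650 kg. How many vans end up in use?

  250 → van 1 (new)  [load 250/650]
  150 → van 1  [load 400/650]
  200 → van 1  [load 600/650]
  200 → van 2 (new)  [load 200/650]
  200 → van 2  [load 400/650]
  250 → van 2  [load 650/650]
  450 → van 3 (new)  [load 450/650]
  200 → van 3  [load 650/650]
  150 → van 4 (new)  [load 150/650]
  50 → van 1  [load 650/650]
  200 → van 4  [load 350/650]
  50 → van 4  [load 400/650]
  100 → van 4  [load 500/650]
4 vans opened.

4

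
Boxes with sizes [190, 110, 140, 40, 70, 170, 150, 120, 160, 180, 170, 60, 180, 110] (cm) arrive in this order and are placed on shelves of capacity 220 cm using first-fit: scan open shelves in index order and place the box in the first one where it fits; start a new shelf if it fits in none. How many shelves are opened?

11

  190 → shelf 1 (new)  [load 190/220]
  110 → shelf 2 (new)  [load 110/220]
  140 → shelf 3 (new)  [load 140/220]
  40 → shelf 2  [load 150/220]
  70 → shelf 2  [load 220/220]
  170 → shelf 4 (new)  [load 170/220]
  150 → shelf 5 (new)  [load 150/220]
  120 → shelf 6 (new)  [load 120/220]
  160 → shelf 7 (new)  [load 160/220]
  180 → shelf 8 (new)  [load 180/220]
  170 → shelf 9 (new)  [load 170/220]
  60 → shelf 3  [load 200/220]
  180 → shelf 10 (new)  [load 180/220]
  110 → shelf 11 (new)  [load 110/220]
11 shelves opened.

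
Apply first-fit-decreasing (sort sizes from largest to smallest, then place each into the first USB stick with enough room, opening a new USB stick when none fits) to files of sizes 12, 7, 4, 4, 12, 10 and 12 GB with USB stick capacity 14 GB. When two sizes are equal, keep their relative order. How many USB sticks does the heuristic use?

Sorted descending: 12, 12, 12, 10, 7, 4, 4.
  12 → USB stick 1 (new)  [load 12/14]
  12 → USB stick 2 (new)  [load 12/14]
  12 → USB stick 3 (new)  [load 12/14]
  10 → USB stick 4 (new)  [load 10/14]
  7 → USB stick 5 (new)  [load 7/14]
  4 → USB stick 4  [load 14/14]
  4 → USB stick 5  [load 11/14]
5 USB sticks opened.

5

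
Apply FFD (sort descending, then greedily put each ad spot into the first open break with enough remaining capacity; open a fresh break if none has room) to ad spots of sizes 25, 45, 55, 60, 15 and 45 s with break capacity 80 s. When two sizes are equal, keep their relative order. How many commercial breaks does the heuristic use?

Sorted descending: 60, 55, 45, 45, 25, 15.
  60 → break 1 (new)  [load 60/80]
  55 → break 2 (new)  [load 55/80]
  45 → break 3 (new)  [load 45/80]
  45 → break 4 (new)  [load 45/80]
  25 → break 2  [load 80/80]
  15 → break 1  [load 75/80]
4 commercial breaks opened.

4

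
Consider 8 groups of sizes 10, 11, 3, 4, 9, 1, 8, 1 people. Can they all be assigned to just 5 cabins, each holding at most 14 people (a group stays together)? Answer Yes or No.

Yes

A valid assignment using 4 cabins:
  cabin 1: 11 + 3 = 14
  cabin 2: 10 + 4 = 14
  cabin 3: 9 + 1 + 1 = 11
  cabin 4: 8 = 8
That uses only 4 ≤ 5, so 5 cabins are enough.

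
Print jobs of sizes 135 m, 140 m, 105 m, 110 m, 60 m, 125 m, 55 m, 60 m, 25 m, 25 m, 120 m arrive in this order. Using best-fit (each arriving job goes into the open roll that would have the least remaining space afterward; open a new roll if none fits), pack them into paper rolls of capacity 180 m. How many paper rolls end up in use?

6

  135 → roll 1 (new)  [load 135/180]
  140 → roll 2 (new)  [load 140/180]
  105 → roll 3 (new)  [load 105/180]
  110 → roll 4 (new)  [load 110/180]
  60 → roll 4  [load 170/180]
  125 → roll 5 (new)  [load 125/180]
  55 → roll 5  [load 180/180]
  60 → roll 3  [load 165/180]
  25 → roll 2  [load 165/180]
  25 → roll 1  [load 160/180]
  120 → roll 6 (new)  [load 120/180]
6 paper rolls opened.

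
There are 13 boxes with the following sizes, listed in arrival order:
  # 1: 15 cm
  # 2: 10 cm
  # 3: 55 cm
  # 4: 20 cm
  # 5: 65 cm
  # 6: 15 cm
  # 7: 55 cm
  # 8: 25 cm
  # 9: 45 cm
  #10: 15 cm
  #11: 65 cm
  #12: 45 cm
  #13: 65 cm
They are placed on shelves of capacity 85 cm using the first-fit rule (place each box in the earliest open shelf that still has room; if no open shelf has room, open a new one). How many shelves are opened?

  15 → shelf 1 (new)  [load 15/85]
  10 → shelf 1  [load 25/85]
  55 → shelf 1  [load 80/85]
  20 → shelf 2 (new)  [load 20/85]
  65 → shelf 2  [load 85/85]
  15 → shelf 3 (new)  [load 15/85]
  55 → shelf 3  [load 70/85]
  25 → shelf 4 (new)  [load 25/85]
  45 → shelf 4  [load 70/85]
  15 → shelf 3  [load 85/85]
  65 → shelf 5 (new)  [load 65/85]
  45 → shelf 6 (new)  [load 45/85]
  65 → shelf 7 (new)  [load 65/85]
7 shelves opened.

7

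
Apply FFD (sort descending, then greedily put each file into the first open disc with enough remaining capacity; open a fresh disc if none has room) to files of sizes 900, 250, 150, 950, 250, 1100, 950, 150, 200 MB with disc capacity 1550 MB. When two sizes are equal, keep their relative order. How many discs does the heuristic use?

Sorted descending: 1100, 950, 950, 900, 250, 250, 200, 150, 150.
  1100 → disc 1 (new)  [load 1100/1550]
  950 → disc 2 (new)  [load 950/1550]
  950 → disc 3 (new)  [load 950/1550]
  900 → disc 4 (new)  [load 900/1550]
  250 → disc 1  [load 1350/1550]
  250 → disc 2  [load 1200/1550]
  200 → disc 1  [load 1550/1550]
  150 → disc 2  [load 1350/1550]
  150 → disc 2  [load 1500/1550]
4 discs opened.

4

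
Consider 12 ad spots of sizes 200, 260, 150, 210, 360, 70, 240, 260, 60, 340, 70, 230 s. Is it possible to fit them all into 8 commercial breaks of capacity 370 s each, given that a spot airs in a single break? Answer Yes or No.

Yes

A valid assignment using 8 commercial breaks:
  break 1: 360 = 360
  break 2: 340 = 340
  break 3: 260 + 70 = 330
  break 4: 260 + 70 = 330
  break 5: 240 + 60 = 300
  break 6: 230 = 230
  break 7: 210 + 150 = 360
  break 8: 200 = 200
Every load is within 370 s, so 8 commercial breaks suffice.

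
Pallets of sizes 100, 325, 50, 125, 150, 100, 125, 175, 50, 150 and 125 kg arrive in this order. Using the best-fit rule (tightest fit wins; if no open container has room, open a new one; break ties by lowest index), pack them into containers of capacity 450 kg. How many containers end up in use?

4

  100 → container 1 (new)  [load 100/450]
  325 → container 1  [load 425/450]
  50 → container 2 (new)  [load 50/450]
  125 → container 2  [load 175/450]
  150 → container 2  [load 325/450]
  100 → container 2  [load 425/450]
  125 → container 3 (new)  [load 125/450]
  175 → container 3  [load 300/450]
  50 → container 3  [load 350/450]
  150 → container 4 (new)  [load 150/450]
  125 → container 4  [load 275/450]
4 containers opened.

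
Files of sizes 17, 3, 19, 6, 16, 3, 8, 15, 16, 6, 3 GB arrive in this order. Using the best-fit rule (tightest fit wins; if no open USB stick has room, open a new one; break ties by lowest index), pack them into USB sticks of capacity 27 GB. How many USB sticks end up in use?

5

  17 → USB stick 1 (new)  [load 17/27]
  3 → USB stick 1  [load 20/27]
  19 → USB stick 2 (new)  [load 19/27]
  6 → USB stick 1  [load 26/27]
  16 → USB stick 3 (new)  [load 16/27]
  3 → USB stick 2  [load 22/27]
  8 → USB stick 3  [load 24/27]
  15 → USB stick 4 (new)  [load 15/27]
  16 → USB stick 5 (new)  [load 16/27]
  6 → USB stick 5  [load 22/27]
  3 → USB stick 3  [load 27/27]
5 USB sticks opened.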